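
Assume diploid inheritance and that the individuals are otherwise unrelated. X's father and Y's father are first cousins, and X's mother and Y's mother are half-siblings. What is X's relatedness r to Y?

0.09375

With two independent routes of shared ancestry, r is the sum of the two contributions.
X and Y are related in two ways: second cousins through their fathers (r = 1/32) and half first cousins through their mothers (r = 1/16).
r = 1/32 + 1/16 = 0.09375.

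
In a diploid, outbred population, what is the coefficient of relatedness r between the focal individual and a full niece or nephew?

Full aunt/uncle↔niece/nephew: two paths of length 3 through the shared grandparent pair: r = 2·(1/2)^3 = 1/4.

0.25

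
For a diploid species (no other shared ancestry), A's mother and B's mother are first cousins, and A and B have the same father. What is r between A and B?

Wright's path rule: contributions from independent ancestry routes add.
A and B are related in two ways: second cousins through their mothers (r = 1/32) and half-sibs through their shared father (r = 1/4).
r = 1/32 + 1/4 = 9/32 = 0.28125.

0.28125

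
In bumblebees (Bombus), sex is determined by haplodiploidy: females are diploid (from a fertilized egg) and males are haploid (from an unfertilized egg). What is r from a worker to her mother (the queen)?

0.5

One meiotic link between diploid queen and diploid daughter: r = 1/2.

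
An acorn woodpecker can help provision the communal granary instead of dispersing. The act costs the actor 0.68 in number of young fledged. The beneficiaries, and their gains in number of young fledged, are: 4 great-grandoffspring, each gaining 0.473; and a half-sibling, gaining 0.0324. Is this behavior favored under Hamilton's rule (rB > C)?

Hamilton's rule: the trait is favored when the sum of r·B over every recipient exceeds the actor's cost C.
r to a great-grandoffspring = 0.125 (three parent–offspring links: r = (1/2)^3 = 1/8).
r to a half-sibling = 0.25 (half-sibs share one parent — one path of length 2: r = (1/2)^2 = 1/4).
Summing one r·B term per recipient: 4·0.125·0.473 + 1·0.25·0.0324 = 0.2446.
0.2446 < 0.68: the indirect benefit is less than the cost.

No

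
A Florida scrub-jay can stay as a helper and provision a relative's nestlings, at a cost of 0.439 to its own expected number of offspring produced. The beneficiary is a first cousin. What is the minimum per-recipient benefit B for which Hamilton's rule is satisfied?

r to a first cousin = 0.125 (first cousins share one grandparent pair — two paths of length 4: r = 2·(1/2)^4 = 1/8).
Hamilton's rule with n recipients of equal r: n·r·B > C, so B > C/(n·r) = 0.439/(1·0.125) = 3.512.

3.512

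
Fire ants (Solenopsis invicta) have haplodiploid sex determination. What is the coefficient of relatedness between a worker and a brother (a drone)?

0.25

Her haploid brother carries none of their father's genes and a random half of their mother's genome; that half matches the maternal half of her own genome with probability 1/2: r = 1/2 · 1/2 = 1/4.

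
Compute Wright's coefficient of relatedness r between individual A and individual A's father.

Each parent–offspring link contributes a factor of 1/2, and independent paths through distinct common ancestors add.
One parent–offspring link: r = (1/2)^1 = 1/2.

0.5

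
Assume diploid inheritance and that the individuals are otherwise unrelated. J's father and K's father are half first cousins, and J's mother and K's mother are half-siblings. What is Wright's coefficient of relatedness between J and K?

Relatedness sums over independent paths through distinct common ancestors.
J and K are related in two ways: half second cousins through their fathers (r = 1/64) and half first cousins through their mothers (r = 1/16).
r = 1/64 + 1/16 = 5/64 = 0.078125.

0.078125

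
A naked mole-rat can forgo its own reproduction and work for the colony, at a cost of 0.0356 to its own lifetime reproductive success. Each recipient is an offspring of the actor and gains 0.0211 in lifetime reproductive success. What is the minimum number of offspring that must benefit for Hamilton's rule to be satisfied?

4

r to an offspring = 1/2 (one parent–offspring link: r = (1/2)^1 = 1/2).
Hamilton's rule: n·r·B > C  ⇒  n > C/(r·B) = 0.0356/(0.5·0.0211) = 3.374.
The smallest integer exceeding 3.374 is 4.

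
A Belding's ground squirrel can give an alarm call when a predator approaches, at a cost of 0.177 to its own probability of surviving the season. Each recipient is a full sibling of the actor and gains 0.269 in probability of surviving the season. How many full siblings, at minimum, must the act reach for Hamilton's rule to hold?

2

r to a full sibling = 1/2 (full sibs share both parents — two paths of length 2: r = 2·(1/2)^2 = 1/2).
Hamilton's rule: n·r·B > C  ⇒  n > C/(r·B) = 0.177/(0.5·0.269) = 1.316.
The smallest integer exceeding 1.316 is 2.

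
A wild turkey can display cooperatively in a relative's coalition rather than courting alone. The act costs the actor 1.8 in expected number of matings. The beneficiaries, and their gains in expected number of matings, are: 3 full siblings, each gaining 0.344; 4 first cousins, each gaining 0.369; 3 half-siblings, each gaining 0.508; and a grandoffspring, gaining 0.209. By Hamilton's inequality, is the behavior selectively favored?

Hamilton's rule: the trait is favored when the sum of r·B over every recipient exceeds the actor's cost C.
r to a full sibling = 0.5 (full sibs share both parents — two paths of length 2: r = 2·(1/2)^2 = 1/2).
r to a first cousin = 0.125 (first cousins share one grandparent pair — two paths of length 4: r = 2·(1/2)^4 = 1/8).
r to a half-sibling = 1/4 (half-sibs share one parent — one path of length 2: r = (1/2)^2 = 1/4).
r to a grandoffspring = 1/4 (two parent–offspring links: r = (1/2)^2 = 1/4).
Summing one r·B term per recipient: 3·0.5·0.344 + 4·0.125·0.369 + 3·0.25·0.508 + 1·0.25·0.209 = 1.13375.
1.13375 < 1.8: the indirect benefit is less than the cost.

No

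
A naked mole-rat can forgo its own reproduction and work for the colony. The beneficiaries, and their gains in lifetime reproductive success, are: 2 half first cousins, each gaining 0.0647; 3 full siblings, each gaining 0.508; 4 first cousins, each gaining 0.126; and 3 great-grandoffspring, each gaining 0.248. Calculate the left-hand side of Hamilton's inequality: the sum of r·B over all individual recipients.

r to a half first cousin = 1/16 (half first cousins share one grandparent — one path of length 4: r = (1/2)^4 = 1/16).
r to a full sibling = 0.5 (full sibs share both parents — two paths of length 2: r = 2·(1/2)^2 = 1/2).
r to a first cousin = 1/8 (first cousins share one grandparent pair — two paths of length 4: r = 2·(1/2)^4 = 1/8).
r to a great-grandoffspring = 0.125 (three parent–offspring links: r = (1/2)^3 = 1/8).
Summing one r·B term per recipient: 2·0.0625·0.0647 + 3·0.5·0.508 + 4·0.125·0.126 + 3·0.125·0.248 = 0.9260875.

0.9260875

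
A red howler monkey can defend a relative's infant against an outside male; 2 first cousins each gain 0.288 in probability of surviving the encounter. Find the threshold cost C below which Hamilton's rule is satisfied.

r to a first cousin = 0.125 (first cousins share one grandparent pair — two paths of length 4: r = 2·(1/2)^4 = 1/8).
Hamilton's rule: n·r·B > C, so the trait is favored while C < n·r·B = 2·0.125·0.288 = 0.072.

0.072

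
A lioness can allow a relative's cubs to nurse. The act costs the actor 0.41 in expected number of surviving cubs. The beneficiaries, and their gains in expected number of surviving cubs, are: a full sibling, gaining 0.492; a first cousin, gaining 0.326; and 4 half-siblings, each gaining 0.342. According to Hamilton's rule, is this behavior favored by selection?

Hamilton's rule: the trait is favored when the sum of r·B over every recipient exceeds the actor's cost C.
r to a full sibling = 0.5 (full sibs share both parents — two paths of length 2: r = 2·(1/2)^2 = 1/2).
r to a first cousin = 1/8 (first cousins share one grandparent pair — two paths of length 4: r = 2·(1/2)^4 = 1/8).
r to a half-sibling = 0.25 (half-sibs share one parent — one path of length 2: r = (1/2)^2 = 1/4).
Summing one r·B term per recipient: 1·0.5·0.492 + 1·0.125·0.326 + 4·0.25·0.342 = 0.62875.
0.62875 > 0.41: the indirect benefit exceeds the cost.

Yes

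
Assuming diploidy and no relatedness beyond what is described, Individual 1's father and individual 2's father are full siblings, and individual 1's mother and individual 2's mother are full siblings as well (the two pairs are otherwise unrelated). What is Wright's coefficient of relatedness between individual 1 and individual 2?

With two independent routes of shared ancestry, r is the sum of the two contributions.
Individual 1 and individual 2 are related in two ways: first cousins through their fathers (r = 1/8) and first cousins through their mothers (r = 1/8) — i.e. double first cousins.
r = 1/8 + 1/8 = 0.25.

0.25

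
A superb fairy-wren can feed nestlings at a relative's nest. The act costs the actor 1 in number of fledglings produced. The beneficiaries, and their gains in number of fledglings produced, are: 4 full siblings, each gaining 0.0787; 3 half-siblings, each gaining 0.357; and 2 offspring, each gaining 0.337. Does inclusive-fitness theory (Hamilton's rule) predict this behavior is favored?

Hamilton's rule: the trait is favored when the sum of r·B over every recipient exceeds the actor's cost C.
r to a full sibling = 0.5 (full sibs share both parents — two paths of length 2: r = 2·(1/2)^2 = 1/2).
r to a half-sibling = 1/4 (half-sibs share one parent — one path of length 2: r = (1/2)^2 = 1/4).
r to an offspring = 1/2 (one parent–offspring link: r = (1/2)^1 = 1/2).
Summing one r·B term per recipient: 4·0.5·0.0787 + 3·0.25·0.357 + 2·0.5·0.337 = 0.76215.
0.76215 < 1: the indirect benefit is less than the cost.

No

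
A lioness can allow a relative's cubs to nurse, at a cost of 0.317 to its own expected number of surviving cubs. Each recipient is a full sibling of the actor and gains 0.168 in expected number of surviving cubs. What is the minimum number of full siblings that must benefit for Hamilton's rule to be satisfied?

r to a full sibling = 0.5 (full sibs share both parents — two paths of length 2: r = 2·(1/2)^2 = 1/2).
Hamilton's rule: n·r·B > C  ⇒  n > C/(r·B) = 0.317/(0.5·0.168) = 3.774.
The smallest integer exceeding 3.774 is 4.

4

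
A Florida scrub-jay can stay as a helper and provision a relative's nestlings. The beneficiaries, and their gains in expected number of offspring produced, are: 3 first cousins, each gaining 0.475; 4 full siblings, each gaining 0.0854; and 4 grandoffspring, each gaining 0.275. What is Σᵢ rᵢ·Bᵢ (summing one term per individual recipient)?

r to a first cousin = 0.125 (first cousins share one grandparent pair — two paths of length 4: r = 2·(1/2)^4 = 1/8).
r to a full sibling = 0.5 (full sibs share both parents — two paths of length 2: r = 2·(1/2)^2 = 1/2).
r to a grandoffspring = 1/4 (two parent–offspring links: r = (1/2)^2 = 1/4).
Summing one r·B term per recipient: 3·0.125·0.475 + 4·0.5·0.0854 + 4·0.25·0.275 = 0.623925.

0.623925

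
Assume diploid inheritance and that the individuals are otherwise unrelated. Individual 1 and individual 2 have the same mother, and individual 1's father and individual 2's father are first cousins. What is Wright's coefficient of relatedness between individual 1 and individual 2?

0.28125

Relatedness sums over independent paths through distinct common ancestors.
Individual 1 and individual 2 are related in two ways: half-sibs through their shared mother (r = 1/4) and second cousins through their fathers (r = 1/32).
r = 1/4 + 1/32 = 9/32 = 0.28125.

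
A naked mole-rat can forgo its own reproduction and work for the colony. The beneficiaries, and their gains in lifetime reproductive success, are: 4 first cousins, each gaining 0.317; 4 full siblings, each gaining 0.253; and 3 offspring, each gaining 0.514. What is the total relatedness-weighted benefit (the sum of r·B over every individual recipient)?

r to a first cousin = 1/8 (first cousins share one grandparent pair — two paths of length 4: r = 2·(1/2)^4 = 1/8).
r to a full sibling = 0.5 (full sibs share both parents — two paths of length 2: r = 2·(1/2)^2 = 1/2).
r to an offspring = 0.5 (one parent–offspring link: r = (1/2)^1 = 1/2).
Summing one r·B term per recipient: 4·0.125·0.317 + 4·0.5·0.253 + 3·0.5·0.514 = 1.4355.

1.4355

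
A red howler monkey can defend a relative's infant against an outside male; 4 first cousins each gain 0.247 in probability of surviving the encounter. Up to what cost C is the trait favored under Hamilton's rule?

0.1235

r to a first cousin = 0.125 (first cousins share one grandparent pair — two paths of length 4: r = 2·(1/2)^4 = 1/8).
Hamilton's rule: n·r·B > C, so the trait is favored while C < n·r·B = 4·0.125·0.247 = 0.1235.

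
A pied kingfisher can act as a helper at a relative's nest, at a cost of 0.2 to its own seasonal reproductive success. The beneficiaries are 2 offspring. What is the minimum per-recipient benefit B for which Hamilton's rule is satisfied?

0.2

r to an offspring = 1/2 (one parent–offspring link: r = (1/2)^1 = 1/2).
Hamilton's rule with n recipients of equal r: n·r·B > C, so B > C/(n·r) = 0.2/(2·0.5) = 0.2.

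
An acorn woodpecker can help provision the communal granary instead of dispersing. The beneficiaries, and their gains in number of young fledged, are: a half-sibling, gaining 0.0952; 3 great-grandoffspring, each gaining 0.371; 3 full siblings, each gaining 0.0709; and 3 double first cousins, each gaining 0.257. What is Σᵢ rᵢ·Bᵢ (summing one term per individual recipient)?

r to a half-sibling = 0.25 (half-sibs share one parent — one path of length 2: r = (1/2)^2 = 1/4).
r to a great-grandoffspring = 1/8 (three parent–offspring links: r = (1/2)^3 = 1/8).
r to a full sibling = 1/2 (full sibs share both parents — two paths of length 2: r = 2·(1/2)^2 = 1/2).
r to a double first cousin = 0.25 (double first cousins share both grandparent pairs — four paths of length 4: r = 4·(1/2)^4 = 1/4).
Summing one r·B term per recipient: 1·0.25·0.0952 + 3·0.125·0.371 + 3·0.5·0.0709 + 3·0.25·0.257 = 0.462025.

0.462025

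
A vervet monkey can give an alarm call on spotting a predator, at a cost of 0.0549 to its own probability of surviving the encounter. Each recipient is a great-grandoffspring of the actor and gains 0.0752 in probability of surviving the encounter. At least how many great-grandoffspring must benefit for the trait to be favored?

r to a great-grandoffspring = 0.125 (three parent–offspring links: r = (1/2)^3 = 1/8).
Hamilton's rule: n·r·B > C  ⇒  n > C/(r·B) = 0.0549/(0.125·0.0752) = 5.84.
The smallest integer exceeding 5.84 is 6.

6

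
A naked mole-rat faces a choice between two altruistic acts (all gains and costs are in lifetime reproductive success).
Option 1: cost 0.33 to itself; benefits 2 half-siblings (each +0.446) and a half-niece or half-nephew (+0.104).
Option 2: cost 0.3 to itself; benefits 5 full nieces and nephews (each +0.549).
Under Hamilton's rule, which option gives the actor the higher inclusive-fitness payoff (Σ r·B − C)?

Option 1: r to a half-sibling = 0.25.
Option 1: r to a half-niece or half-nephew = 0.125.
Option 1: Σ r·B − C = (2·0.25·0.446 + 1·0.125·0.104) − 0.33 = -0.094.
Option 2: r to a full niece or nephew = 0.25.
Option 2: Σ r·B − C = (5·0.25·0.549) − 0.3 = 0.38625.
Option 2 has the higher net inclusive-fitness payoff.

Option 2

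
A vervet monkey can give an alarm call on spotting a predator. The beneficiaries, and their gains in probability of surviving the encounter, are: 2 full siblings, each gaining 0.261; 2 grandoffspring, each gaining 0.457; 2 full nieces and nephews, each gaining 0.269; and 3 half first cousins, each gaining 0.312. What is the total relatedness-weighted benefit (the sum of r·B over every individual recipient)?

0.6825

r to a full sibling = 1/2 (full sibs share both parents — two paths of length 2: r = 2·(1/2)^2 = 1/2).
r to a grandoffspring = 0.25 (two parent–offspring links: r = (1/2)^2 = 1/4).
r to a full niece or nephew = 0.25 (full aunt/uncle↔niece/nephew: two paths of length 3 through the shared grandparent pair: r = 2·(1/2)^3 = 1/4).
r to a half first cousin = 1/16 (half first cousins share one grandparent — one path of length 4: r = (1/2)^4 = 1/16).
Summing one r·B term per recipient: 2·0.5·0.261 + 2·0.25·0.457 + 2·0.25·0.269 + 3·0.0625·0.312 = 0.6825.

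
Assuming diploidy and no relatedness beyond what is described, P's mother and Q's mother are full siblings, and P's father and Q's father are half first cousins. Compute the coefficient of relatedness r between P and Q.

0.140625

With two independent routes of shared ancestry, r is the sum of the two contributions.
P and Q are related in two ways: first cousins through their mothers (r = 1/8) and half second cousins through their fathers (r = 1/64).
r = 1/8 + 1/64 = 9/64 = 0.140625.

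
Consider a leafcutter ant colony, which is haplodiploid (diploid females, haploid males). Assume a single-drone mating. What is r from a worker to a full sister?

Haplodiploid full sisters inherit their father's entire haploid genome identically (contributing 1/2) and on average half of their mother's contribution (1/2 · 1/2 = 1/4); r = 1/2 + 1/4 = 3/4.

0.75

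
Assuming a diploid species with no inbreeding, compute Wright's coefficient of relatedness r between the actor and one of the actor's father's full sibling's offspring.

Each parent–offspring link contributes a factor of 1/2, and independent paths through distinct common ancestors add.
First cousins share one grandparent pair — two paths of length 4: r = 2·(1/2)^4 = 1/8.

0.125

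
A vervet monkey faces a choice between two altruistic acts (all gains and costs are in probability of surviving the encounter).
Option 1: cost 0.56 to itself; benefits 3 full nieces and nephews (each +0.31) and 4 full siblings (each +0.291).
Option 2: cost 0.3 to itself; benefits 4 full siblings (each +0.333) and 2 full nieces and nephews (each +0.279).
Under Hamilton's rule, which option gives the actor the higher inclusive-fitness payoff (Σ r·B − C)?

Option 2

Option 1: r to a full niece or nephew = 0.25.
Option 1: r to a full sibling = 0.5.
Option 1: Σ r·B − C = (3·0.25·0.31 + 4·0.5·0.291) − 0.56 = 0.2545.
Option 2: r to a full sibling = 0.5.
Option 2: r to a full niece or nephew = 0.25.
Option 2: Σ r·B − C = (4·0.5·0.333 + 2·0.25·0.279) − 0.3 = 0.5055.
Option 2 has the higher net inclusive-fitness payoff.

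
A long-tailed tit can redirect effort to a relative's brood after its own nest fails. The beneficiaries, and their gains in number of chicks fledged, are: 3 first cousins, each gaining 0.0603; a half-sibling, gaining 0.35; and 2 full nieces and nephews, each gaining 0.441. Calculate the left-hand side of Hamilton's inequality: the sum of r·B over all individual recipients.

r to a first cousin = 0.125 (first cousins share one grandparent pair — two paths of length 4: r = 2·(1/2)^4 = 1/8).
r to a half-sibling = 1/4 (half-sibs share one parent — one path of length 2: r = (1/2)^2 = 1/4).
r to a full niece or nephew = 0.25 (full aunt/uncle↔niece/nephew: two paths of length 3 through the shared grandparent pair: r = 2·(1/2)^3 = 1/4).
Summing one r·B term per recipient: 3·0.125·0.0603 + 1·0.25·0.35 + 2·0.25·0.441 = 0.3306125.

0.3306125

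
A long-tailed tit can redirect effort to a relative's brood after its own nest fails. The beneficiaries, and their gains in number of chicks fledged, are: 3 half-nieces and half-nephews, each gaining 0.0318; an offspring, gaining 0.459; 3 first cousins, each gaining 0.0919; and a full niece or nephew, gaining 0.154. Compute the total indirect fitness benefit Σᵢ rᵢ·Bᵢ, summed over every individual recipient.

r to a half-niece or half-nephew = 0.125 (half-aunt/uncle↔niece/nephew: one path of length 3: r = (1/2)^3 = 1/8).
r to an offspring = 0.5 (one parent–offspring link: r = (1/2)^1 = 1/2).
r to a first cousin = 1/8 (first cousins share one grandparent pair — two paths of length 4: r = 2·(1/2)^4 = 1/8).
r to a full niece or nephew = 1/4 (full aunt/uncle↔niece/nephew: two paths of length 3 through the shared grandparent pair: r = 2·(1/2)^3 = 1/4).
Summing one r·B term per recipient: 3·0.125·0.0318 + 1·0.5·0.459 + 3·0.125·0.0919 + 1·0.25·0.154 = 0.3143875.

0.3143875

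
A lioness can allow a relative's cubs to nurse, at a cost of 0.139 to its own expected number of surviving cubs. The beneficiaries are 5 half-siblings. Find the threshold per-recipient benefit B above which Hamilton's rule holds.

r to a half-sibling = 1/4 (half-sibs share one parent — one path of length 2: r = (1/2)^2 = 1/4).
Hamilton's rule with n recipients of equal r: n·r·B > C, so B > C/(n·r) = 0.139/(5·0.25) = 0.1112.

0.1112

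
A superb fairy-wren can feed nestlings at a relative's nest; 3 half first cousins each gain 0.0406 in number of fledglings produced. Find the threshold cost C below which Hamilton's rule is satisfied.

0.0076125

r to a half first cousin = 0.0625 (half first cousins share one grandparent — one path of length 4: r = (1/2)^4 = 1/16).
Hamilton's rule: n·r·B > C, so the trait is favored while C < n·r·B = 3·0.0625·0.0406 = 0.0076125.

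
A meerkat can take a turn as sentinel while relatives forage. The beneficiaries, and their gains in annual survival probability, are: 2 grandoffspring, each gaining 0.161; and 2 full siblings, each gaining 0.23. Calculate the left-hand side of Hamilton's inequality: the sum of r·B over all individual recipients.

r to a grandoffspring = 1/4 (two parent–offspring links: r = (1/2)^2 = 1/4).
r to a full sibling = 1/2 (full sibs share both parents — two paths of length 2: r = 2·(1/2)^2 = 1/2).
Summing one r·B term per recipient: 2·0.25·0.161 + 2·0.5·0.23 = 0.3105.

0.3105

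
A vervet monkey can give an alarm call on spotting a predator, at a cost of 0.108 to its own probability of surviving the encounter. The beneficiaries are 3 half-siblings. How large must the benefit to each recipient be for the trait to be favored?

r to a half-sibling = 1/4 (half-sibs share one parent — one path of length 2: r = (1/2)^2 = 1/4).
Hamilton's rule with n recipients of equal r: n·r·B > C, so B > C/(n·r) = 0.108/(3·0.25) = 0.144.

0.144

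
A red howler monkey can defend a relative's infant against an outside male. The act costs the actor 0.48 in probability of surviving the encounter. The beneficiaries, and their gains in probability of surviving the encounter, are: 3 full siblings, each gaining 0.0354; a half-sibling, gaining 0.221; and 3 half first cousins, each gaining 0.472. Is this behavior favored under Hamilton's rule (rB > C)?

No

Hamilton's rule: the trait is favored when the sum of r·B over every recipient exceeds the actor's cost C.
r to a full sibling = 1/2 (full sibs share both parents — two paths of length 2: r = 2·(1/2)^2 = 1/2).
r to a half-sibling = 0.25 (half-sibs share one parent — one path of length 2: r = (1/2)^2 = 1/4).
r to a half first cousin = 0.0625 (half first cousins share one grandparent — one path of length 4: r = (1/2)^4 = 1/16).
Summing one r·B term per recipient: 3·0.5·0.0354 + 1·0.25·0.221 + 3·0.0625·0.472 = 0.19685.
0.19685 < 0.48: the indirect benefit is less than the cost.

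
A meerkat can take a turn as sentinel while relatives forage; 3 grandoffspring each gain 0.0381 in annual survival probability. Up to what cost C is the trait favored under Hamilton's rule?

0.028575

r to a grandoffspring = 1/4 (two parent–offspring links: r = (1/2)^2 = 1/4).
Hamilton's rule: n·r·B > C, so the trait is favored while C < n·r·B = 3·0.25·0.0381 = 0.028575.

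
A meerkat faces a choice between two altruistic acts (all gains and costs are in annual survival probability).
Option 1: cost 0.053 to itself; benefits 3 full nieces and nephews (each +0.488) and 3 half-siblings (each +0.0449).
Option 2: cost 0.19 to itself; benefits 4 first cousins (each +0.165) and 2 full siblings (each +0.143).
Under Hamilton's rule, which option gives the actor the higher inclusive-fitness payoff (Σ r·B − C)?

Option 1

Option 1: r to a full niece or nephew = 0.25.
Option 1: r to a half-sibling = 0.25.
Option 1: Σ r·B − C = (3·0.25·0.488 + 3·0.25·0.0449) − 0.053 = 0.346675.
Option 2: r to a first cousin = 0.125.
Option 2: r to a full sibling = 0.5.
Option 2: Σ r·B − C = (4·0.125·0.165 + 2·0.5·0.143) − 0.19 = 0.0355.
Option 1 has the higher net inclusive-fitness payoff.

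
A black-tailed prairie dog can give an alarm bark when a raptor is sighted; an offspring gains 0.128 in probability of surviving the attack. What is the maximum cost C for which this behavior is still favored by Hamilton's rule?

0.064

r to an offspring = 1/2 (one parent–offspring link: r = (1/2)^1 = 1/2).
Hamilton's rule: n·r·B > C, so the trait is favored while C < n·r·B = 1·0.5·0.128 = 0.064.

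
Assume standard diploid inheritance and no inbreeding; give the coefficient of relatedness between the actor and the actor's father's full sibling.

Each parent–offspring link contributes a factor of 1/2, and independent paths through distinct common ancestors add.
Full aunt/uncle↔niece/nephew: two paths of length 3 through the shared grandparent pair: r = 2·(1/2)^3 = 1/4.

0.25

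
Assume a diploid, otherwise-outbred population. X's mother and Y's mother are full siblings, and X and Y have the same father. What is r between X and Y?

Relatedness sums over independent paths through distinct common ancestors.
X and Y are related in two ways: first cousins through their mothers (r = 1/8) and half-sibs through their shared father (r = 1/4).
r = 1/8 + 1/4 = 0.375.

0.375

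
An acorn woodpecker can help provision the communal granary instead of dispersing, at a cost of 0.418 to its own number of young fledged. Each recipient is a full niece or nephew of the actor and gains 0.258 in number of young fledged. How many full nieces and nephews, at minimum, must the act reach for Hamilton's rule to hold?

r to a full niece or nephew = 1/4 (full aunt/uncle↔niece/nephew: two paths of length 3 through the shared grandparent pair: r = 2·(1/2)^3 = 1/4).
Hamilton's rule: n·r·B > C  ⇒  n > C/(r·B) = 0.418/(0.25·0.258) = 6.481.
The smallest integer exceeding 6.481 is 7.

7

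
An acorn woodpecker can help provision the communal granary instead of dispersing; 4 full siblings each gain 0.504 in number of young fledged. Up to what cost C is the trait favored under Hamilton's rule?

r to a full sibling = 0.5 (full sibs share both parents — two paths of length 2: r = 2·(1/2)^2 = 1/2).
Hamilton's rule: n·r·B > C, so the trait is favored while C < n·r·B = 4·0.5·0.504 = 1.008.

1.008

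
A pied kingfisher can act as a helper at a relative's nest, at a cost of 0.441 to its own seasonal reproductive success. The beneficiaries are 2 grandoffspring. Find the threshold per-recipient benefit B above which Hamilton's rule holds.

r to a grandoffspring = 0.25 (two parent–offspring links: r = (1/2)^2 = 1/4).
Hamilton's rule with n recipients of equal r: n·r·B > C, so B > C/(n·r) = 0.441/(2·0.25) = 0.882.

0.882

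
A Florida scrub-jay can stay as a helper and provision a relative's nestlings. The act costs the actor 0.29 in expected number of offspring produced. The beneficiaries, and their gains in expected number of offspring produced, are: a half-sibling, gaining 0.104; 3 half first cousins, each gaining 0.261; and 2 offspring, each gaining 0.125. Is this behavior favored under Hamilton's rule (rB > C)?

No

Hamilton's rule: the trait is favored when the sum of r·B over every recipient exceeds the actor's cost C.
r to a half-sibling = 1/4 (half-sibs share one parent — one path of length 2: r = (1/2)^2 = 1/4).
r to a half first cousin = 1/16 (half first cousins share one grandparent — one path of length 4: r = (1/2)^4 = 1/16).
r to an offspring = 0.5 (one parent–offspring link: r = (1/2)^1 = 1/2).
Summing one r·B term per recipient: 1·0.25·0.104 + 3·0.0625·0.261 + 2·0.5·0.125 = 0.1999375.
0.1999375 < 0.29: the indirect benefit is less than the cost.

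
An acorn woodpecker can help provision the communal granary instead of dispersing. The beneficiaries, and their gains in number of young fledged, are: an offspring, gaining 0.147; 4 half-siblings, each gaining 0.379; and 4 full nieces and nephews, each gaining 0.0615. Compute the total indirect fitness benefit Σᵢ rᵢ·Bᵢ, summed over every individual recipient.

r to an offspring = 0.5 (one parent–offspring link: r = (1/2)^1 = 1/2).
r to a half-sibling = 0.25 (half-sibs share one parent — one path of length 2: r = (1/2)^2 = 1/4).
r to a full niece or nephew = 1/4 (full aunt/uncle↔niece/nephew: two paths of length 3 through the shared grandparent pair: r = 2·(1/2)^3 = 1/4).
Summing one r·B term per recipient: 1·0.5·0.147 + 4·0.25·0.379 + 4·0.25·0.0615 = 0.514.

0.514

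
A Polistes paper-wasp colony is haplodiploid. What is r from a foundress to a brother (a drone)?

Her haploid brother carries none of their father's genes and a random half of their mother's genome; that half matches the maternal half of her own genome with probability 1/2: r = 1/2 · 1/2 = 1/4.

0.25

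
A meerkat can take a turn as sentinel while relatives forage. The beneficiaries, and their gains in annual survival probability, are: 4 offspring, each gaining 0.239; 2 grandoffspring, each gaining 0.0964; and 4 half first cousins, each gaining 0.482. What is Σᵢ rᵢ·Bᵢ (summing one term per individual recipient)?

0.6467

r to an offspring = 0.5 (one parent–offspring link: r = (1/2)^1 = 1/2).
r to a grandoffspring = 0.25 (two parent–offspring links: r = (1/2)^2 = 1/4).
r to a half first cousin = 1/16 (half first cousins share one grandparent — one path of length 4: r = (1/2)^4 = 1/16).
Summing one r·B term per recipient: 4·0.5·0.239 + 2·0.25·0.0964 + 4·0.0625·0.482 = 0.6467.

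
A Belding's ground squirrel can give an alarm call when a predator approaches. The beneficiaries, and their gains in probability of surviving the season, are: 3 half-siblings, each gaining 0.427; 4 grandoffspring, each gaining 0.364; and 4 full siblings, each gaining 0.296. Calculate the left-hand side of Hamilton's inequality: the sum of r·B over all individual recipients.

r to a half-sibling = 0.25 (half-sibs share one parent — one path of length 2: r = (1/2)^2 = 1/4).
r to a grandoffspring = 1/4 (two parent–offspring links: r = (1/2)^2 = 1/4).
r to a full sibling = 1/2 (full sibs share both parents — two paths of length 2: r = 2·(1/2)^2 = 1/2).
Summing one r·B term per recipient: 3·0.25·0.427 + 4·0.25·0.364 + 4·0.5·0.296 = 1.27625.

1.27625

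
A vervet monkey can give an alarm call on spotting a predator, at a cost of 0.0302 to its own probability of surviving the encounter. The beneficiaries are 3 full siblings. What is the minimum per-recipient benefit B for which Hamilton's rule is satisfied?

0.0201

r to a full sibling = 0.5 (full sibs share both parents — two paths of length 2: r = 2·(1/2)^2 = 1/2).
Hamilton's rule with n recipients of equal r: n·r·B > C, so B > C/(n·r) = 0.0302/(3·0.5) = 0.0201.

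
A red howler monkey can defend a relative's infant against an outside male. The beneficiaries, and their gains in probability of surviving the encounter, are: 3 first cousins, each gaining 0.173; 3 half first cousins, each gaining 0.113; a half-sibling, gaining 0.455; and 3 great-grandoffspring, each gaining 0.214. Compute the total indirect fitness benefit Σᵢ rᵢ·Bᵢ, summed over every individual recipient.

0.2800625

r to a first cousin = 0.125 (first cousins share one grandparent pair — two paths of length 4: r = 2·(1/2)^4 = 1/8).
r to a half first cousin = 1/16 (half first cousins share one grandparent — one path of length 4: r = (1/2)^4 = 1/16).
r to a half-sibling = 1/4 (half-sibs share one parent — one path of length 2: r = (1/2)^2 = 1/4).
r to a great-grandoffspring = 1/8 (three parent–offspring links: r = (1/2)^3 = 1/8).
Summing one r·B term per recipient: 3·0.125·0.173 + 3·0.0625·0.113 + 1·0.25·0.455 + 3·0.125·0.214 = 0.2800625.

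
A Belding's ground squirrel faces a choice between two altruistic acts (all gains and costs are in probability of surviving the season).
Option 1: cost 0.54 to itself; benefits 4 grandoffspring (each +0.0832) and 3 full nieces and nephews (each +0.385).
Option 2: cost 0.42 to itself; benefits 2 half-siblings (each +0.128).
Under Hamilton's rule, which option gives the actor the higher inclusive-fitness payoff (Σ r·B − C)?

Option 1

Option 1: r to a grandoffspring = 0.25.
Option 1: r to a full niece or nephew = 0.25.
Option 1: Σ r·B − C = (4·0.25·0.0832 + 3·0.25·0.385) − 0.54 = -0.16805.
Option 2: r to a half-sibling = 0.25.
Option 2: Σ r·B − C = (2·0.25·0.128) − 0.42 = -0.356.
Option 1 has the higher net inclusive-fitness payoff.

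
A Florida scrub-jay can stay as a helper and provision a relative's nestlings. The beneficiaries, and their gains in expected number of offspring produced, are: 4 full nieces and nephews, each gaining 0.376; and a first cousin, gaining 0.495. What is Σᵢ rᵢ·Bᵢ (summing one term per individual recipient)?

r to a full niece or nephew = 1/4 (full aunt/uncle↔niece/nephew: two paths of length 3 through the shared grandparent pair: r = 2·(1/2)^3 = 1/4).
r to a first cousin = 1/8 (first cousins share one grandparent pair — two paths of length 4: r = 2·(1/2)^4 = 1/8).
Summing one r·B term per recipient: 4·0.25·0.376 + 1·0.125·0.495 = 0.437875.

0.437875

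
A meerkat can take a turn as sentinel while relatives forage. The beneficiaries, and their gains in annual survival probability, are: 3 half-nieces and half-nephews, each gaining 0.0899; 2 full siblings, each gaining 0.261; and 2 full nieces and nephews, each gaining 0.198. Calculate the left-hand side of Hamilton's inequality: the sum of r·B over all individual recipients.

r to a half-niece or half-nephew = 0.125 (half-aunt/uncle↔niece/nephew: one path of length 3: r = (1/2)^3 = 1/8).
r to a full sibling = 0.5 (full sibs share both parents — two paths of length 2: r = 2·(1/2)^2 = 1/2).
r to a full niece or nephew = 0.25 (full aunt/uncle↔niece/nephew: two paths of length 3 through the shared grandparent pair: r = 2·(1/2)^3 = 1/4).
Summing one r·B term per recipient: 3·0.125·0.0899 + 2·0.5·0.261 + 2·0.25·0.198 = 0.3937125.

0.3937125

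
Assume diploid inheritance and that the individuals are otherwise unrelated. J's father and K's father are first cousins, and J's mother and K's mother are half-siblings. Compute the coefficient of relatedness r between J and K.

With two independent routes of shared ancestry, r is the sum of the two contributions.
J and K are related in two ways: second cousins through their fathers (r = 1/32) and half first cousins through their mothers (r = 1/16).
r = 1/32 + 1/16 = 0.09375.

0.09375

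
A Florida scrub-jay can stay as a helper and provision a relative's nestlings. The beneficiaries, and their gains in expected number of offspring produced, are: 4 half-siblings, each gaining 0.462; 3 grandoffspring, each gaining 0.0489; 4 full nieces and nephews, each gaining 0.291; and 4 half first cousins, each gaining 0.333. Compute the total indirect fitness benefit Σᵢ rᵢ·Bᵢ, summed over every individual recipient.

0.872925

r to a half-sibling = 1/4 (half-sibs share one parent — one path of length 2: r = (1/2)^2 = 1/4).
r to a grandoffspring = 0.25 (two parent–offspring links: r = (1/2)^2 = 1/4).
r to a full niece or nephew = 1/4 (full aunt/uncle↔niece/nephew: two paths of length 3 through the shared grandparent pair: r = 2·(1/2)^3 = 1/4).
r to a half first cousin = 1/16 (half first cousins share one grandparent — one path of length 4: r = (1/2)^4 = 1/16).
Summing one r·B term per recipient: 4·0.25·0.462 + 3·0.25·0.0489 + 4·0.25·0.291 + 4·0.0625·0.333 = 0.872925.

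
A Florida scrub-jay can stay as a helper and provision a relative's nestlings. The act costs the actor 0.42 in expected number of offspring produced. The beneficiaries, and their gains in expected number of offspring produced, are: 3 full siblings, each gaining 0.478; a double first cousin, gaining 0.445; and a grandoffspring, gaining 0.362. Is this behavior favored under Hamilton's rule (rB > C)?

Yes

Hamilton's rule: the trait is favored when the sum of r·B over every recipient exceeds the actor's cost C.
r to a full sibling = 1/2 (full sibs share both parents — two paths of length 2: r = 2·(1/2)^2 = 1/2).
r to a double first cousin = 1/4 (double first cousins share both grandparent pairs — four paths of length 4: r = 4·(1/2)^4 = 1/4).
r to a grandoffspring = 0.25 (two parent–offspring links: r = (1/2)^2 = 1/4).
Summing one r·B term per recipient: 3·0.5·0.478 + 1·0.25·0.445 + 1·0.25·0.362 = 0.91875.
0.91875 > 0.42: the indirect benefit exceeds the cost.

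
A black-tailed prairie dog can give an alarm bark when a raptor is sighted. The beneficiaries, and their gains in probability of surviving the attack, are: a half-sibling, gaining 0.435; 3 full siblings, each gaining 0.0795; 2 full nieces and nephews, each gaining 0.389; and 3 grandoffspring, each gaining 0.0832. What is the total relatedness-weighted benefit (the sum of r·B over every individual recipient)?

r to a half-sibling = 0.25 (half-sibs share one parent — one path of length 2: r = (1/2)^2 = 1/4).
r to a full sibling = 1/2 (full sibs share both parents — two paths of length 2: r = 2·(1/2)^2 = 1/2).
r to a full niece or nephew = 0.25 (full aunt/uncle↔niece/nephew: two paths of length 3 through the shared grandparent pair: r = 2·(1/2)^3 = 1/4).
r to a grandoffspring = 0.25 (two parent–offspring links: r = (1/2)^2 = 1/4).
Summing one r·B term per recipient: 1·0.25·0.435 + 3·0.5·0.0795 + 2·0.25·0.389 + 3·0.25·0.0832 = 0.4849.

0.4849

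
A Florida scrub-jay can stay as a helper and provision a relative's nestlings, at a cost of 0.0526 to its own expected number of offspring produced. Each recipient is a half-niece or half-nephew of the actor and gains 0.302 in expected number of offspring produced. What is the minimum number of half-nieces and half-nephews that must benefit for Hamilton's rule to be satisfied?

2

r to a half-niece or half-nephew = 0.125 (half-aunt/uncle↔niece/nephew: one path of length 3: r = (1/2)^3 = 1/8).
Hamilton's rule: n·r·B > C  ⇒  n > C/(r·B) = 0.0526/(0.125·0.302) = 1.393.
The smallest integer exceeding 1.393 is 2.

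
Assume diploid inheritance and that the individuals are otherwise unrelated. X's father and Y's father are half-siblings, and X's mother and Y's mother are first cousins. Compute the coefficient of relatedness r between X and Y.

0.09375

Relatedness sums over independent paths through distinct common ancestors.
X and Y are related in two ways: half first cousins through their fathers (r = 1/16) and second cousins through their mothers (r = 1/32).
r = 1/16 + 1/32 = 3/32 = 0.09375.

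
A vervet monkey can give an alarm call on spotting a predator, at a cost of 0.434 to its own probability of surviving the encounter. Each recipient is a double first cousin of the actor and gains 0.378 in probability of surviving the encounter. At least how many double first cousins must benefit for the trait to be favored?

r to a double first cousin = 1/4 (double first cousins share both grandparent pairs — four paths of length 4: r = 4·(1/2)^4 = 1/4).
Hamilton's rule: n·r·B > C  ⇒  n > C/(r·B) = 0.434/(0.25·0.378) = 4.593.
The smallest integer exceeding 4.593 is 5.

5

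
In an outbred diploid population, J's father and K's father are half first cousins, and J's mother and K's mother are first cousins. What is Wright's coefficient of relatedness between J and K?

0.046875

Wright's path rule: contributions from independent ancestry routes add.
J and K are related in two ways: half second cousins through their fathers (r = 1/64) and second cousins through their mothers (r = 1/32).
r = 1/64 + 1/32 = 0.046875.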